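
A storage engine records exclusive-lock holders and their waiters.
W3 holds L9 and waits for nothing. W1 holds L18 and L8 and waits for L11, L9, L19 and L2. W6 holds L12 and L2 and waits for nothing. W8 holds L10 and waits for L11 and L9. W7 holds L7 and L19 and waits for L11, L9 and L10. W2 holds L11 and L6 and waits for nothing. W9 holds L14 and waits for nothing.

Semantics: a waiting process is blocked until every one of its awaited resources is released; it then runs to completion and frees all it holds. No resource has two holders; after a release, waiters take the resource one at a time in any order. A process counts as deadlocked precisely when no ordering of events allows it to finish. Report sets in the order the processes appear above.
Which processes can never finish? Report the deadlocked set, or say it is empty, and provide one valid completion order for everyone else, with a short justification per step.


The deadlocked set is empty.
Key observation: every chain of waits terminates; starting from the processes that wait on nothing, all the rest unlock in turn.
The rest can finish in the order W6, W9, W2, W3, W8, W7, W1.
Step-by-step check:
  run W6 (it waits on nothing); releases L12 and L2
  run W9 (it waits on nothing); releases L14
  run W2 (it waits on nothing); releases L11 and L6
  run W3 (it waits on nothing); releases L9
  W8: everything it awaited (L11 and L9) is free; runs, freeing L10
  W7: everything it awaited (L11, L9 and L10) is free; runs, freeing L7 and L19
  W1: everything it awaited (L11, L9, L19 and L2) is free; runs, freeing L18 and L8


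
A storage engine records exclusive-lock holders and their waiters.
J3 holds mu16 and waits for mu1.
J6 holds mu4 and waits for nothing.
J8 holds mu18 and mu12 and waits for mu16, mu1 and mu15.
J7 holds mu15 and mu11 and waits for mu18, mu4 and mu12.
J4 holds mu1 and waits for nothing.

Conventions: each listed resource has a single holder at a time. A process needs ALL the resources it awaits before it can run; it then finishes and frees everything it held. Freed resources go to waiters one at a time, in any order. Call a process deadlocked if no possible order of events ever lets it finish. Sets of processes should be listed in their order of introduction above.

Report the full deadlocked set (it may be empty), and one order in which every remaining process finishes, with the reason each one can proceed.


Deadlocked: J8 and J7.
Key observation: the loop J8 -> J7 -> J8 blocks itself forever; no other process is dragged down with it.
The rest can finish in the order J6, J4, J3.
Verifying each step:
  J6 waits on nothing -> runs at once and releases mu4
  J4 waits on nothing -> runs at once and releases mu1
  run J3 (all its waits — mu1 — are resolved); releases mu16


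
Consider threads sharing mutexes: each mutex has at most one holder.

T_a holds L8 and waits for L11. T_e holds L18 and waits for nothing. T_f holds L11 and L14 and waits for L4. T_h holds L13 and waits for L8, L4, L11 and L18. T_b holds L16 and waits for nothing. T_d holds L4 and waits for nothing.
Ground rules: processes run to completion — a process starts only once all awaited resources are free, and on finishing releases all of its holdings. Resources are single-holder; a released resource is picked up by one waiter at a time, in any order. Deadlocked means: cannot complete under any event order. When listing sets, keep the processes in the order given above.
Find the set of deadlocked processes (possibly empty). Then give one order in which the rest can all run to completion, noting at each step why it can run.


Nothing here is deadlocked.
Key observation: the wait relation is loop-free; peeling off processes with no waits unwinds the whole state.
A valid finishing order for the others: T_e, T_d, T_b, T_f, T_a, T_h.
Walking it through:
  run T_e (it waits on nothing); releases L18
  run T_d (it waits on nothing); releases L4
  run T_b (it waits on nothing); releases L16
  run T_f (all its waits — L4 — are resolved); releases L11 and L14
  run T_a (all its waits — L11 — are resolved); releases L8
  run T_h (all its waits — L8, L4, L11 and L18 — are resolved); releases L13


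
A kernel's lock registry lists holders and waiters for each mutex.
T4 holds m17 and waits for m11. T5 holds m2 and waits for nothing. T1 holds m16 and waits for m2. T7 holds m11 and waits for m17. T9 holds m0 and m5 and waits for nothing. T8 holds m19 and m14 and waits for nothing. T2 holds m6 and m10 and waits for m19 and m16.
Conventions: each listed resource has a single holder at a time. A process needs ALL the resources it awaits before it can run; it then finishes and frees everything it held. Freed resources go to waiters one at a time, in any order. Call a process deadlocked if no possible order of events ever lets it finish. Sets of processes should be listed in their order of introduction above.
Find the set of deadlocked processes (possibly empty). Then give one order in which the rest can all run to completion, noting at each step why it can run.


Deadlocked set: T4 and T7.
Key observation: the wait chain closes on itself along T4 -> T7 -> T4; no other process is dragged down with it.
One completion order for the rest: T9, T5, T1, T8, T2.
Step-by-step check:
  T9 waits on nothing -> runs at once and releases m0 and m5
  T5 waits on nothing -> runs at once and releases m2
  T1 waits on m2 — all released -> runs and releases m16
  T8 waits on nothing -> runs at once and releases m19 and m14
  T2 waits on m19 and m16 — all released -> runs and releases m6 and m10


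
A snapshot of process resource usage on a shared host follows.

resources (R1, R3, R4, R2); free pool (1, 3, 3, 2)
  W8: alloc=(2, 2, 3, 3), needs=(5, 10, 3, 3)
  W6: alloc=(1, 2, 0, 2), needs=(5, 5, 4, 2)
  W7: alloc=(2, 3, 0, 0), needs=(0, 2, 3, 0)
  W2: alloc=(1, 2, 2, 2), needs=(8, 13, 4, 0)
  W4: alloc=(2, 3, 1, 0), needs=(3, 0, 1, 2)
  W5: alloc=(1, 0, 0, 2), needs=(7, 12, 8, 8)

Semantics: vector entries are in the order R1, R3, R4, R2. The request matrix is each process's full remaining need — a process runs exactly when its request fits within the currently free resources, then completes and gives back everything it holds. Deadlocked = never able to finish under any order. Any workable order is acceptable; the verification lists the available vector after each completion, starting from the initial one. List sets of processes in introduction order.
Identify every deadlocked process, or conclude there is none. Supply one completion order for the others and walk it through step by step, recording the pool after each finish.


Nothing here is deadlocked.
Key observation: there is always a runnable process — W7 first — so the state unwinds completely.
One completion order for the rest: W7, W4, W6, W8, W2, W5. Check, step by step:
  pool = (1, 3, 3, 2)
  W7: need (0, 2, 3, 0) fits (1, 3, 3, 2); releases (2, 3, 0, 0), pool now (3, 6, 3, 2)
  W4: need (3, 0, 1, 2) fits (3, 6, 3, 2); releases (2, 3, 1, 0), pool now (5, 9, 4, 2)
  W6: need (5, 5, 4, 2) fits (5, 9, 4, 2); releases (1, 2, 0, 2), pool now (6, 11, 4, 4)
  W8: need (5, 10, 3, 3) fits (6, 11, 4, 4); releases (2, 2, 3, 3), pool now (8, 13, 7, 7)
  W2: need (8, 13, 4, 0) fits (8, 13, 7, 7); releases (1, 2, 2, 2), pool now (9, 15, 9, 9)
  W5: need (7, 12, 8, 8) fits (9, 15, 9, 9); releases (1, 0, 0, 2), pool now (10, 15, 9, 11)


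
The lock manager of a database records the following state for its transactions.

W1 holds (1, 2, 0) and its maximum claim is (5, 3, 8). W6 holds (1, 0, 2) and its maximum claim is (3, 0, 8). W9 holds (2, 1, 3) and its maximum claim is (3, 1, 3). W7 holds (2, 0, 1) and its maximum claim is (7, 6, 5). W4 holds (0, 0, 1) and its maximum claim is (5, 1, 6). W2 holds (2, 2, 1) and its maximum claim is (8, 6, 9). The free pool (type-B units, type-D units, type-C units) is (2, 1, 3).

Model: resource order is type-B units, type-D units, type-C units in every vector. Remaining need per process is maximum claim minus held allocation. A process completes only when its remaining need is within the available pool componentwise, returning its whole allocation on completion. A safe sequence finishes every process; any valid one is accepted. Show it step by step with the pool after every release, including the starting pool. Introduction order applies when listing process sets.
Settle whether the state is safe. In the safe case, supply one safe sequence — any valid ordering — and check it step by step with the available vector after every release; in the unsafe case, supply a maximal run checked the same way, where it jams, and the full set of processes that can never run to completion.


SAFE. One safe sequence: W9, W6, W1, W4, W2, W7.
Key observation: reading the order forward, W6 is the first process whose need (2, 0, 6) meets the free pool (4, 2, 6) exactly on a resource it requests.
Verifying each step:
  pool = (2, 1, 3)
  run W9 (needs (1, 0, 0), free (2, 1, 3)); after release of (2, 1, 3) the pool is (4, 2, 6)
  run W6 (needs (2, 0, 6), free (4, 2, 6)); after release of (1, 0, 2) the pool is (5, 2, 8)
  run W1 (needs (4, 1, 8), free (5, 2, 8)); after release of (1, 2, 0) the pool is (6, 4, 8)
  run W4 (needs (5, 1, 5), free (6, 4, 8)); after release of (0, 0, 1) the pool is (6, 4, 9)
  run W2 (needs (6, 4, 8), free (6, 4, 9)); after release of (2, 2, 1) the pool is (8, 6, 10)
  run W7 (needs (5, 6, 4), free (8, 6, 10)); after release of (2, 0, 1) the pool is (10, 6, 11)


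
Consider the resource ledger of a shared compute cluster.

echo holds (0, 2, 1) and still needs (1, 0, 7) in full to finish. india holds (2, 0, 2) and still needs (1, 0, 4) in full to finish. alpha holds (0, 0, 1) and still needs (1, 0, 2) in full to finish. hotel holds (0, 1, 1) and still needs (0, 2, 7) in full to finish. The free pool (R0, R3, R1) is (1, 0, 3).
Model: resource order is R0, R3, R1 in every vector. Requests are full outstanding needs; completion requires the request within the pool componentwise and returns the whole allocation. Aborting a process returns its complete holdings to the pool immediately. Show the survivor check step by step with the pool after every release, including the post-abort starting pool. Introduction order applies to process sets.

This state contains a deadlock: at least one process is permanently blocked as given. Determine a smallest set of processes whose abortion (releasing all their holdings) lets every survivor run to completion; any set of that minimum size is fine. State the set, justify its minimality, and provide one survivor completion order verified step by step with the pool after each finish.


The answer: abort echo.
Key observation: the deadlocked hotel becomes finishable only because echo released (0, 2, 1); it completes at step 3 below.
Minimality: the empty abort set fails — the state is deadlocked as it stands.
The survivors complete as alpha, india, hotel. Walking it through (starting from the post-abort pool):
  pool = (1, 2, 4)
  alpha needs (1, 0, 2) <= (1, 2, 4) -> finishes; pool += (0, 0, 1) = (1, 2, 5)
  india needs (1, 0, 4) <= (1, 2, 5) -> finishes; pool += (2, 0, 2) = (3, 2, 7)
  hotel needs (0, 2, 7) <= (3, 2, 7) -> finishes; pool += (0, 1, 1) = (3, 3, 8)


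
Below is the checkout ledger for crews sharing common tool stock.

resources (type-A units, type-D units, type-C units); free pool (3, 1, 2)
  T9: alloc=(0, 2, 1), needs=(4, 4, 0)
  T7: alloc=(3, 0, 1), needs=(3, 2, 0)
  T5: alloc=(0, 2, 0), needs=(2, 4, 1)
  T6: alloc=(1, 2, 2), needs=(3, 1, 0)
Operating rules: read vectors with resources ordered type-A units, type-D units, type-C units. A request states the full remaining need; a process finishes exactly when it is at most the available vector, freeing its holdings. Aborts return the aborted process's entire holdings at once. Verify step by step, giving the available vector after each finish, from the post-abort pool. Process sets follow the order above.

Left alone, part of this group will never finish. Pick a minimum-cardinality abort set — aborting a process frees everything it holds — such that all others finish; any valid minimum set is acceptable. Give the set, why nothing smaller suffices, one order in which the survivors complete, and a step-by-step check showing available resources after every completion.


Abort T9.
Key observation: T5 had no path to completion before; after the abort of T9 ((0, 2, 1) returned), step 2 is where it fits.
Why nothing smaller works: aborting no one leaves the state deadlocked as given.
One survivor order: T6, T5, T7. Walking it through (post-abort pool first):
  pool = (3, 3, 3)
  T6 needs (3, 1, 0) <= (3, 3, 3) -> finishes; pool += (1, 2, 2) = (4, 5, 5)
  T5 needs (2, 4, 1) <= (4, 5, 5) -> finishes; pool += (0, 2, 0) = (4, 7, 5)
  T7 needs (3, 2, 0) <= (4, 7, 5) -> finishes; pool += (3, 0, 1) = (7, 7, 6)


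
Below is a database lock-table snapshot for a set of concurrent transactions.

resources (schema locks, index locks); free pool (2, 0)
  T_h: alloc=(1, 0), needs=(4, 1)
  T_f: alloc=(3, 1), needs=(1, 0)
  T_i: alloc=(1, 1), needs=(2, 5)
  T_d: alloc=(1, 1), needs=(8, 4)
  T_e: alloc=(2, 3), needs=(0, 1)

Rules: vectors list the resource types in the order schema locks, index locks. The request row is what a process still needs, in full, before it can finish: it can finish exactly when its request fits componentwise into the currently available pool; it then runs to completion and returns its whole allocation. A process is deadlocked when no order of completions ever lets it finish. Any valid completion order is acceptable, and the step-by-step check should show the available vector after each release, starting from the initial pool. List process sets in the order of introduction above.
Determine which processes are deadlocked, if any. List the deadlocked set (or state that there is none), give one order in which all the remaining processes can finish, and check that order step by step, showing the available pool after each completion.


Nothing here is deadlocked.
Key observation: starting with T_f, each completion frees enough for the next — no one is permanently blocked.
The rest can finish in the order T_f, T_e, T_h, T_d, T_i. Verifying each step:
  pool = (2, 0)
  T_f needs (1, 0) <= (2, 0) -> finishes; pool += (3, 1) = (5, 1)
  T_e needs (0, 1) <= (5, 1) -> finishes; pool += (2, 3) = (7, 4)
  T_h needs (4, 1) <= (7, 4) -> finishes; pool += (1, 0) = (8, 4)
  T_d needs (8, 4) <= (8, 4) -> finishes; pool += (1, 1) = (9, 5)
  T_i needs (2, 5) <= (9, 5) -> finishes; pool += (1, 1) = (10, 6)


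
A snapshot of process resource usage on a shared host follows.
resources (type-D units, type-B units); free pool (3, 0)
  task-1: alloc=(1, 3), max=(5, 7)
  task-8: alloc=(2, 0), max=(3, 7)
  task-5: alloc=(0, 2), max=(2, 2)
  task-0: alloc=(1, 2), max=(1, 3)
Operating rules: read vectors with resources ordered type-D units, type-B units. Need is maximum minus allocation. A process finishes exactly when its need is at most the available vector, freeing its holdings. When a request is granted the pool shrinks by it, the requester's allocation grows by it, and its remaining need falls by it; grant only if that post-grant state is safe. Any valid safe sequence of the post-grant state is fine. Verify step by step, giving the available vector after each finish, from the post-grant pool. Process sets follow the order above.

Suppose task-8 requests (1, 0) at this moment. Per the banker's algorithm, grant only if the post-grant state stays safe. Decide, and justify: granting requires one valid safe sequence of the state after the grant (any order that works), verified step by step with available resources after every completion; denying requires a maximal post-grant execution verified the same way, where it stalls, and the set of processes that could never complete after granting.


DENY — the pretend-granted state is unsafe.
Key observation: after task-5, task-0 the pool peaks at (3, 4), and each blocked process is short somewhere: task-1 on type-D units; task-8 on type-B units.
Pretend the grant happened; the run task-5, task-0 goes as far as possible. Step-by-step check:
  pool = (2, 0)
  run task-5 (needs (2, 0), free (2, 0)); after release of (0, 2) the pool is (2, 2)
  run task-0 (needs (0, 1), free (2, 2)); after release of (1, 2) the pool is (3, 4)
  task-1 cannot run: need (4, 4) vs free (3, 4) (insufficient type-D units)
  task-8 cannot run: need (0, 7) vs free (3, 4) (insufficient type-B units)
Post-grant, the permanently blocked set is task-1 and task-8.


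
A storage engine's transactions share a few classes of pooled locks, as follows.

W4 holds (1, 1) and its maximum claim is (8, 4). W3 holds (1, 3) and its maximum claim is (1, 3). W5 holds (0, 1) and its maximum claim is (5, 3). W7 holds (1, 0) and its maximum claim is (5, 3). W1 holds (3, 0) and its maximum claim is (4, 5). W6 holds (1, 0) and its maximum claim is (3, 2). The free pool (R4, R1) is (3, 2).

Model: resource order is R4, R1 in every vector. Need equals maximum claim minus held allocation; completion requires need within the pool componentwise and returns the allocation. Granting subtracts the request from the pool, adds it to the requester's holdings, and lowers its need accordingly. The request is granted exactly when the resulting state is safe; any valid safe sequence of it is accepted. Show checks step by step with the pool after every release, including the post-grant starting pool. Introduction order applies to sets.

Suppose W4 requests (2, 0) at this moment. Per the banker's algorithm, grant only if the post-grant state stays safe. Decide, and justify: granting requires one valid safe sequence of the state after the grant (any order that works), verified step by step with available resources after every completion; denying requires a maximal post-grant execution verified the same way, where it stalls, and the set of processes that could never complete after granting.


GRANT. The post-grant state is safe; one safe sequence: W3, W1, W4, W7, W6, W5.
Key observation: the transfer keeps a workable pool ((1, 2)); W3 starts the safe sequence.
Verifying the post-grant state step by step:
  pool = (1, 2)
  run W3 (needs (0, 0), free (1, 2)); after release of (1, 3) the pool is (2, 5)
  run W1 (needs (1, 5), free (2, 5)); after release of (3, 0) the pool is (5, 5)
  run W4 (needs (5, 3), free (5, 5)); after release of (3, 1) the pool is (8, 6)
  run W7 (needs (4, 3), free (8, 6)); after release of (1, 0) the pool is (9, 6)
  run W6 (needs (2, 2), free (9, 6)); after release of (1, 0) the pool is (10, 6)
  run W5 (needs (5, 2), free (10, 6)); after release of (0, 1) the pool is (10, 7)


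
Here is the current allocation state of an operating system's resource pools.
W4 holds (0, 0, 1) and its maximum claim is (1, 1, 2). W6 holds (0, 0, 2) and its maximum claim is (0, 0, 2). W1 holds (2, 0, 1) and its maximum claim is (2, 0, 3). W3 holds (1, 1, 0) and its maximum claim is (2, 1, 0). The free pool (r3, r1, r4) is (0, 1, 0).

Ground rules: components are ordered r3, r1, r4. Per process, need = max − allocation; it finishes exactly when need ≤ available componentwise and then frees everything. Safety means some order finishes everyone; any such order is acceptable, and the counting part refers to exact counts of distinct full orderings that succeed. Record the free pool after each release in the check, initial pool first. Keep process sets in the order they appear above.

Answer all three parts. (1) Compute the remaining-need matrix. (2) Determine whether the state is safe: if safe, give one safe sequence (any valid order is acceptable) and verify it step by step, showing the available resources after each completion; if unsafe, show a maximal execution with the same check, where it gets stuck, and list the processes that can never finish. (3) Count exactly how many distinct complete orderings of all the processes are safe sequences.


(1) Need matrix, components ordered r3, r1, r4:
  W4: (1, 1, 1)
  W6: (0, 0, 0)
  W1: (0, 0, 2)
  W3: (1, 0, 0)
(2) SAFE — a valid safe sequence is W6, W1, W3, W4.
Key observation: W1 is the earliest step where a requested resource binds exactly: need (0, 0, 2), pool (0, 1, 2) at its turn.
Step-by-step check:
  pool = (0, 1, 0)
  W6 needs (0, 0, 0) <= (0, 1, 0) -> finishes; pool += (0, 0, 2) = (0, 1, 2)
  W1 needs (0, 0, 2) <= (0, 1, 2) -> finishes; pool += (2, 0, 1) = (2, 1, 3)
  W3 needs (1, 0, 0) <= (2, 1, 3) -> finishes; pool += (1, 1, 0) = (3, 2, 3)
  W4 needs (1, 1, 1) <= (3, 2, 3) -> finishes; pool += (0, 0, 1) = (3, 2, 4)
(3) Precisely 2 of the possible complete orderings are safe sequences.


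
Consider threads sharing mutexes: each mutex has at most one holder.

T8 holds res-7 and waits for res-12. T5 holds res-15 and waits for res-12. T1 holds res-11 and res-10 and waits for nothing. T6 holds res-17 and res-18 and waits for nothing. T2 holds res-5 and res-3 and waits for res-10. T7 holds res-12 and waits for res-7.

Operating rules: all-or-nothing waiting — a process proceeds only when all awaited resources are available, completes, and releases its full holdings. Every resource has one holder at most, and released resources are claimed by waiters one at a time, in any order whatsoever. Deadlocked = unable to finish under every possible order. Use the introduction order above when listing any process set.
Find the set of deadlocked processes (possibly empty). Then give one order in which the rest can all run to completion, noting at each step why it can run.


The deadlocked set is T8, T5 and T7.
Key observation: T8 -> T7 -> T8 is a circular wait — nothing in it can go first; T5 waits into the deadlock from upstream.
One completion order for the rest: T1, T2, T6.
Step-by-step check:
  T1: no waits; runs immediately, freeing res-11 and res-10
  run T2 (all its waits — res-10 — are resolved); releases res-5 and res-3
  T6: no waits; runs immediately, freeing res-17 and res-18


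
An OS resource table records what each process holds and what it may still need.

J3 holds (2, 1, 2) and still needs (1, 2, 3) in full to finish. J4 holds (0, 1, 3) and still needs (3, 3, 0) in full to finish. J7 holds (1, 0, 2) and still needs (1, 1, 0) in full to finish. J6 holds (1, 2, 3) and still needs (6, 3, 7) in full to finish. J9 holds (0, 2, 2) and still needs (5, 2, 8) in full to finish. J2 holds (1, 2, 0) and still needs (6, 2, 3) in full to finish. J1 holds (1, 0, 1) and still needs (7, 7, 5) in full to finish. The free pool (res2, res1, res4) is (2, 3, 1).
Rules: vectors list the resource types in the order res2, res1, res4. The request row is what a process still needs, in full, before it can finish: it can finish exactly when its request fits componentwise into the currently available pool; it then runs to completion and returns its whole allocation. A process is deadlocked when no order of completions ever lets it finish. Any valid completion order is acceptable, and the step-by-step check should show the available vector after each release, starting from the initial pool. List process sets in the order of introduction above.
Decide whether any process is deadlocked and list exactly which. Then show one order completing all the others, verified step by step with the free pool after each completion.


Deadlocked set: J6, J2 and J1.
Key observation: after J7, J3, J4, J9 complete, (5, 7, 10) is the best the pool ever gets, yet each leftover process wants more res2.
One completion order for the rest: J7, J3, J4, J9. Check, step by step:
  pool = (2, 3, 1)
  J7: need (1, 1, 0) fits (2, 3, 1); releases (1, 0, 2), pool now (3, 3, 3)
  J3: need (1, 2, 3) fits (3, 3, 3); releases (2, 1, 2), pool now (5, 4, 5)
  J4: need (3, 3, 0) fits (5, 4, 5); releases (0, 1, 3), pool now (5, 5, 8)
  J9: need (5, 2, 8) fits (5, 5, 8); releases (0, 2, 2), pool now (5, 7, 10)
The blocked processes can never fit:
  blocked: J6 wants (6, 3, 7), pool (5, 7, 10) — not enough res2
  blocked: J2 wants (6, 2, 3), pool (5, 7, 10) — not enough res2
  blocked: J1 wants (7, 7, 5), pool (5, 7, 10) — not enough res2


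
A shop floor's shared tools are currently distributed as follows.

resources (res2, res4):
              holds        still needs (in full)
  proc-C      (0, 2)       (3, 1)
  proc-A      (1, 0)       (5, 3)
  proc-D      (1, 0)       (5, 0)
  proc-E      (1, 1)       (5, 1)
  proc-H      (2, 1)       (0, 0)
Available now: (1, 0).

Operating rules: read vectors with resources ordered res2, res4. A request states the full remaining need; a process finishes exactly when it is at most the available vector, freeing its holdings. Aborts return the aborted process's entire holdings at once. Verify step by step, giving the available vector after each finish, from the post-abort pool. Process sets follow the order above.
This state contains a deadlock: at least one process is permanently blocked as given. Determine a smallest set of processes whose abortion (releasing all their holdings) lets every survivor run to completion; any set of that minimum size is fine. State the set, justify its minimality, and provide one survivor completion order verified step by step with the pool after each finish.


The answer: abort proc-D and proc-E.
Key observation: proc-A was stuck for good until proc-D and proc-E gave back (2, 1); in the order shown it finishes at step 3.
No one abort is enough; case by case: proc-C alone leaves proc-A blocked (short on res2); proc-A alone leaves proc-D blocked (short on res2); proc-D alone leaves proc-A blocked (short on res2); proc-E alone leaves proc-A blocked (short on res2); proc-H alone leaves proc-A blocked (short on res2).
Survivors finish in the order: proc-C, proc-H, proc-A. Check, step by step (pool after the aborts first):
  pool = (3, 1)
  proc-C: need (3, 1) fits (3, 1); releases (0, 2), pool now (3, 3)
  proc-H: need (0, 0) fits (3, 3); releases (2, 1), pool now (5, 4)
  proc-A: need (5, 3) fits (5, 4); releases (1, 0), pool now (6, 4)


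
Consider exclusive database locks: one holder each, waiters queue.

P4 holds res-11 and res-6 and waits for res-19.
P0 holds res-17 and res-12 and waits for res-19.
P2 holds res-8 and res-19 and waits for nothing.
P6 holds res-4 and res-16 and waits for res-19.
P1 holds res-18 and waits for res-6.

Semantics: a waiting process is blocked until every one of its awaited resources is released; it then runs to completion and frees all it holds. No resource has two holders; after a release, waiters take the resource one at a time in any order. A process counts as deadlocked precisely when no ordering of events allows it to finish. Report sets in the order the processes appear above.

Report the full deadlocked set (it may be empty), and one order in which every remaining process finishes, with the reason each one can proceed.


No process is deadlocked.
Key observation: all waits point, directly or indirectly, at processes that can finish, so nothing is permanently blocked.
The rest can finish in the order P2, P6, P4, P1, P0.
Walking it through:
  run P2 (it waits on nothing); releases res-8 and res-19
  P6 waits on res-19 — all released -> runs and releases res-4 and res-16
  P4 waits on res-19 — all released -> runs and releases res-11 and res-6
  P1 waits on res-6 — all released -> runs and releases res-18
  P0 waits on res-19 — all released -> runs and releases res-17 and res-12


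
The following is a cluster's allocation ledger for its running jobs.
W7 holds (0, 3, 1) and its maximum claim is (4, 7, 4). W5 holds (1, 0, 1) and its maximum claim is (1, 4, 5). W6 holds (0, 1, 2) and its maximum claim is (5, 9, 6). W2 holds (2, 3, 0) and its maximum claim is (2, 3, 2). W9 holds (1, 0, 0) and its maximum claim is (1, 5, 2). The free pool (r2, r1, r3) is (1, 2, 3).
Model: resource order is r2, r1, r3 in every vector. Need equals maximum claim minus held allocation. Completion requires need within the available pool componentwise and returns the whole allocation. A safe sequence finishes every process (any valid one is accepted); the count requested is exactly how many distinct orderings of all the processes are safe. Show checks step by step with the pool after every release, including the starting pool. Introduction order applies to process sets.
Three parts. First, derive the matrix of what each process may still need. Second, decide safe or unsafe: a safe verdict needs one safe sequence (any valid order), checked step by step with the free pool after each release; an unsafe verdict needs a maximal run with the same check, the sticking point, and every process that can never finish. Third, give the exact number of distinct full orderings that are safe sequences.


(1) Remaining need (order r2, r1, r3):
  W7: (4, 4, 3)
  W5: (0, 4, 4)
  W6: (5, 8, 4)
  W2: (0, 0, 2)
  W9: (0, 5, 2)
(2) SAFE, for example via the order W2, W9, W7, W5, W6.
Key observation: at W9 the run first touches a limit — (0, 5, 2) against (3, 5, 3), exact on a resource it actually requests.
Step-by-step check:
  pool = (1, 2, 3)
  run W2 (needs (0, 0, 2), free (1, 2, 3)); after release of (2, 3, 0) the pool is (3, 5, 3)
  run W9 (needs (0, 5, 2), free (3, 5, 3)); after release of (1, 0, 0) the pool is (4, 5, 3)
  run W7 (needs (4, 4, 3), free (4, 5, 3)); after release of (0, 3, 1) the pool is (4, 8, 4)
  run W5 (needs (0, 4, 4), free (4, 8, 4)); after release of (1, 0, 1) the pool is (5, 8, 5)
  run W6 (needs (5, 8, 4), free (5, 8, 5)); after release of (0, 1, 2) the pool is (5, 9, 7)
(3) Exactly 1 of the possible complete orderings is a safe sequence.


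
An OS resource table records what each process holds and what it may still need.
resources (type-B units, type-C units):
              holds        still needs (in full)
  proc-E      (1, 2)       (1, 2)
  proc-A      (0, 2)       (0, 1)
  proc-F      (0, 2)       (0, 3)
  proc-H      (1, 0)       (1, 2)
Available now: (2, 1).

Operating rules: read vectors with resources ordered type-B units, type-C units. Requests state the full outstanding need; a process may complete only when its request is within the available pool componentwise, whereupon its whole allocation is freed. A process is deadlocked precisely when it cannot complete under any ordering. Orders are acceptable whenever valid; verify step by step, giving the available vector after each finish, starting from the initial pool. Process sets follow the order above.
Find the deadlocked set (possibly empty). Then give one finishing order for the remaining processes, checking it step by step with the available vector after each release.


Nothing here is deadlocked.
Key observation: no deadlock: proc-A fits now, and the freed resources carry the rest through.
A valid finishing order for the others: proc-A, proc-F, proc-E, proc-H. Step-by-step check:
  pool = (2, 1)
  run proc-A (needs (0, 1), free (2, 1)); after release of (0, 2) the pool is (2, 3)
  run proc-F (needs (0, 3), free (2, 3)); after release of (0, 2) the pool is (2, 5)
  run proc-E (needs (1, 2), free (2, 5)); after release of (1, 2) the pool is (3, 7)
  run proc-H (needs (1, 2), free (3, 7)); after release of (1, 0) the pool is (4, 7)


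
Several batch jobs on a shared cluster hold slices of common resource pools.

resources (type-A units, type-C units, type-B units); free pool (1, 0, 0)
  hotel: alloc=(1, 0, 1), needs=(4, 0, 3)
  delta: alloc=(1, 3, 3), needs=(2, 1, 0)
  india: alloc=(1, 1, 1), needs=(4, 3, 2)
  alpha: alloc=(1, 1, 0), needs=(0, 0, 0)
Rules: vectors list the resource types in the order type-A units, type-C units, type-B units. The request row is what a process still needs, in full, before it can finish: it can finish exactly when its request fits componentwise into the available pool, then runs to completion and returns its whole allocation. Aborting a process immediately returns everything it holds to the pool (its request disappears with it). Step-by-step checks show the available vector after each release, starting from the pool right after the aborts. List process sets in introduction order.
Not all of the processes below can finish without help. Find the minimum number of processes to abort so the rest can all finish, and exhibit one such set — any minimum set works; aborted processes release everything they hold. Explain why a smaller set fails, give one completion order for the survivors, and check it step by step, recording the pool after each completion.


Abort hotel.
Key observation: the deadlocked india becomes finishable only because hotel released (1, 0, 1); it completes at step 3 below.
Why nothing smaller works: aborting no one leaves the state deadlocked as given.
One survivor order: alpha, delta, india. Step-by-step check (post-abort pool first):
  pool = (2, 0, 1)
  alpha: need (0, 0, 0) fits (2, 0, 1); releases (1, 1, 0), pool now (3, 1, 1)
  delta: need (2, 1, 0) fits (3, 1, 1); releases (1, 3, 3), pool now (4, 4, 4)
  india: need (4, 3, 2) fits (4, 4, 4); releases (1, 1, 1), pool now (5, 5, 5)


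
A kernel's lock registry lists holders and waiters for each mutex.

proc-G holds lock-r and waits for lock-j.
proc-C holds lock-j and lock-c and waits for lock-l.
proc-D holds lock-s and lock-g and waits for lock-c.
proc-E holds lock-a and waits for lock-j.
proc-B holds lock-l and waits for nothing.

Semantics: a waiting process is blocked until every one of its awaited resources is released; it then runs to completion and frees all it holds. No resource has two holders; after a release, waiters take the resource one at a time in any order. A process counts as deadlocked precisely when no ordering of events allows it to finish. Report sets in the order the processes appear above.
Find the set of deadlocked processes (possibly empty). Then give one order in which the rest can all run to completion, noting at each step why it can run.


No process is deadlocked.
Key observation: every chain of waits terminates; starting from the processes that wait on nothing, all the rest unlock in turn.
One completion order for the rest: proc-B, proc-C, proc-E, proc-D, proc-G.
Check, step by step:
  proc-B: no waits; runs immediately, freeing lock-l
  proc-C waits on lock-l — all released -> runs and releases lock-j and lock-c
  proc-E waits on lock-j — all released -> runs and releases lock-a
  proc-D waits on lock-c — all released -> runs and releases lock-s and lock-g
  proc-G waits on lock-j — all released -> runs and releases lock-r


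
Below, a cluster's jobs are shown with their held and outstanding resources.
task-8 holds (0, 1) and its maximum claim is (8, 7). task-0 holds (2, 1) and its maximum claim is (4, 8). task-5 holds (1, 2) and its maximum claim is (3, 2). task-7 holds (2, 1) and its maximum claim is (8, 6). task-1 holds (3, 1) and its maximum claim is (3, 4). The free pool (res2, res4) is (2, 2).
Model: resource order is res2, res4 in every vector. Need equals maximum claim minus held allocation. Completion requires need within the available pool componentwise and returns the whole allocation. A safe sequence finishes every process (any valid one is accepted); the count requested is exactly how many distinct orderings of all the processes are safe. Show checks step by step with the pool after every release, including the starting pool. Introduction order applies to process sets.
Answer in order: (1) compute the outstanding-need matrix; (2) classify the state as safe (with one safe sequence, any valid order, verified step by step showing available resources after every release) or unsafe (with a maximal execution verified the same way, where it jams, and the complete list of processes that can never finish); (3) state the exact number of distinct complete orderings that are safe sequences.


(1) Remaining need (order res2, res4):
  task-8: (8, 6)
  task-0: (2, 7)
  task-5: (2, 0)
  task-7: (6, 5)
  task-1: (0, 3)
(2) SAFE — a valid safe sequence is task-5, task-1, task-7, task-8, task-0.
Key observation: the first exact fit in this order is task-5 — it needs (2, 0) with (2, 2) free, meeting a requested resource to the last unit.
Check, step by step:
  pool = (2, 2)
  run task-5 (needs (2, 0), free (2, 2)); after release of (1, 2) the pool is (3, 4)
  run task-1 (needs (0, 3), free (3, 4)); after release of (3, 1) the pool is (6, 5)
  run task-7 (needs (6, 5), free (6, 5)); after release of (2, 1) the pool is (8, 6)
  run task-8 (needs (8, 6), free (8, 6)); after release of (0, 1) the pool is (8, 7)
  run task-0 (needs (2, 7), free (8, 7)); after release of (2, 1) the pool is (10, 8)
(3) Precisely 1 of the possible complete orderings is a safe sequence.


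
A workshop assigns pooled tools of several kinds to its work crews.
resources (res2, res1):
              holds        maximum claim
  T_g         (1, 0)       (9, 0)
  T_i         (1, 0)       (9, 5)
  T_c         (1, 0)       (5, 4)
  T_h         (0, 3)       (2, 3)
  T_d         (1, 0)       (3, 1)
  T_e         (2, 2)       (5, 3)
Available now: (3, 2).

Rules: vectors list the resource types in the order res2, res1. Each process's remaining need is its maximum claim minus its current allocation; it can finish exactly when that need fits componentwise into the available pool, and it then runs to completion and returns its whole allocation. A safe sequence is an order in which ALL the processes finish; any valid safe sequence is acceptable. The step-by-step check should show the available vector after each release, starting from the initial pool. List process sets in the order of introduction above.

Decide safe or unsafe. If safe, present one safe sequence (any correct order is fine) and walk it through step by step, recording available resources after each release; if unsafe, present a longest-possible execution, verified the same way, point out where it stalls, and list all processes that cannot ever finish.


The state is UNSAFE.
Key observation: res2 is the bottleneck — with T_h, T_d, T_e, T_c done the pool holds (7, 7), short of every remaining need.
A maximal execution: T_h, T_d, T_e, T_c — then nothing else fits. Walking it through:
  pool = (3, 2)
  run T_h (needs (2, 0), free (3, 2)); after release of (0, 3) the pool is (3, 5)
  run T_d (needs (2, 1), free (3, 5)); after release of (1, 0) the pool is (4, 5)
  run T_e (needs (3, 1), free (4, 5)); after release of (2, 2) the pool is (6, 7)
  run T_c (needs (4, 4), free (6, 7)); after release of (1, 0) the pool is (7, 7)
  T_g cannot run: need (8, 0) vs free (7, 7) (insufficient res2)
  T_i cannot run: need (8, 5) vs free (7, 7) (insufficient res2)
Never able to finish: T_g and T_i.


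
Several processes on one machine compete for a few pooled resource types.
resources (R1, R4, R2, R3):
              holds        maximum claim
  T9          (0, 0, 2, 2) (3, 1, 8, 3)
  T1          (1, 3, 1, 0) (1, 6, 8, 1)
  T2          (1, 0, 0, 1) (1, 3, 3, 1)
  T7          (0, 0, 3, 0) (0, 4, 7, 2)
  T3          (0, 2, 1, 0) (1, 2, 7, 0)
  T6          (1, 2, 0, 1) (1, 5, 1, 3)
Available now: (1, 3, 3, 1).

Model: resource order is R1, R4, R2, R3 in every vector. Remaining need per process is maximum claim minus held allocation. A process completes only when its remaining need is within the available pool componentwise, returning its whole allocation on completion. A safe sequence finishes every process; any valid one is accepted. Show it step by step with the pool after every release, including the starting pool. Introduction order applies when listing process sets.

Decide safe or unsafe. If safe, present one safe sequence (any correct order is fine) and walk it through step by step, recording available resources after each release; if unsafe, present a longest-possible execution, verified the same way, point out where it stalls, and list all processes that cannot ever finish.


UNSAFE.
Key observation: once T2, T6 finish, the pool peaks at (3, 5, 3, 3) — and every remaining process still needs more R2 than that.
The run T2, T6 cannot be extended any further. Verifying each step:
  pool = (1, 3, 3, 1)
  run T2 (needs (0, 3, 3, 0), free (1, 3, 3, 1)); after release of (1, 0, 0, 1) the pool is (2, 3, 3, 2)
  run T6 (needs (0, 3, 1, 2), free (2, 3, 3, 2)); after release of (1, 2, 0, 1) the pool is (3, 5, 3, 3)
  T9 still needs (3, 1, 6, 1) but only (3, 5, 3, 3) is free — short on R2
  T1 still needs (0, 3, 7, 1) but only (3, 5, 3, 3) is free — short on R2
  T7 still needs (0, 4, 4, 2) but only (3, 5, 3, 3) is free — short on R2
  T3 still needs (1, 0, 6, 0) but only (3, 5, 3, 3) is free — short on R2
Permanently blocked: T9, T1, T7 and T3.
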